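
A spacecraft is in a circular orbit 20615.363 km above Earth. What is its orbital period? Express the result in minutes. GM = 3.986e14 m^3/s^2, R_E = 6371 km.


r = 26986.3630 km = 2.6986363e+07 m
T = 2*pi*sqrt(r^3/mu) = 2*pi*sqrt(1.9653191e+22 / 3.986e14)
T = 44119.2131 s = 735.3202 min

735.3202 minutes


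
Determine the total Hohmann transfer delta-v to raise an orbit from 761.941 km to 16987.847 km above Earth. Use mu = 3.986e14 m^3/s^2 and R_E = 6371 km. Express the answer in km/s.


r1 = 7132.9410 km = 7.132941e+06 m
r2 = 23358.8470 km = 2.3358847e+07 m
dv1 = sqrt(mu/r1)*(sqrt(2*r2/(r1+r2)) - 1) = 1777.6236 m/s
dv2 = sqrt(mu/r2)*(1 - sqrt(2*r1/(r1+r2))) = 1305.3477 m/s
total dv = |dv1| + |dv2| = 1777.6236 + 1305.3477 = 3082.9713 m/s = 3.0830 km/s

3.0830 km/s


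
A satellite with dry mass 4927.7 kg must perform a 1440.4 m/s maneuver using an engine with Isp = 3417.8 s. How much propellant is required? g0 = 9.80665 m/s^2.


ve = Isp * g0 = 3417.8 * 9.80665 = 33517.168370 m/s
mass ratio = exp(dv/ve) = exp(1440.4/33517.168370) = 1.04391179
m_prop = m_dry * (mr - 1) = 4927.7 * (1.04391179 - 1)
m_prop = 216.3841 kg

216.3841 kg


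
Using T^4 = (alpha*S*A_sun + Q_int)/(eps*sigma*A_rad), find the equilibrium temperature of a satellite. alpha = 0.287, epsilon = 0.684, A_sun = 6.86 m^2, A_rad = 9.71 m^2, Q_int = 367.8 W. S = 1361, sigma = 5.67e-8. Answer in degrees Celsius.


Numerator = alpha*S*A_sun + Q_int = 0.287*1361*6.86 + 367.8 = 3047.3640 W
Denominator = eps*sigma*A_rad = 0.684*5.67e-8*9.71 = 3.7658099e-07 W/K^4
T^4 = 8.0921876e+09 K^4
T = 299.9276 K = 26.7776 C

26.7776 degrees Celsius


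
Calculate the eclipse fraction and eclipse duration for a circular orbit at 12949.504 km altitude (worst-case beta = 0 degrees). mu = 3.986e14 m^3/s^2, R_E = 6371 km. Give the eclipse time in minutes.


r = 19320.5040 km
T = 445.4384 min
Eclipse fraction = arcsin(R_E/r)/pi = arcsin(6371.0000/19320.5040)/pi
= arcsin(0.3297533)/pi = 0.1069656
Eclipse duration = 0.1069656 * 445.4384 = 47.6466 min

47.6466 minutes


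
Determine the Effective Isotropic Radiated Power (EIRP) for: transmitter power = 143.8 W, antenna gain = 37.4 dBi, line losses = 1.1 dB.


Pt = 143.8 W = 21.5776 dBW
EIRP = Pt_dBW + Gt - losses = 21.5776 + 37.4 - 1.1 = 57.8776 dBW

57.8776 dBW


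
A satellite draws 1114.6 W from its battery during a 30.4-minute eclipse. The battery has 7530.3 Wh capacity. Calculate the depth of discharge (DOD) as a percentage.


E_used = P * t / 60 = 1114.6 * 30.4 / 60 = 564.7307 Wh
DOD = E_used / E_total * 100 = 564.7307 / 7530.3 * 100
DOD = 7.4994 %

7.4994 %


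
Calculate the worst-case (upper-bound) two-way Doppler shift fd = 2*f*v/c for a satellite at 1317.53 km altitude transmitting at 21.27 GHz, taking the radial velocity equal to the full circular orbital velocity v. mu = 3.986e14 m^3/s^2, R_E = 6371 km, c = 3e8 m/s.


r = 7.68853e+06 m
v = sqrt(mu/r) = 7200.2403 m/s (worst-case radial velocity)
f = 21.27 GHz = 2.127e+10 Hz
fd = 2*f*v/c = 2*2.127e+10*7200.2403/3.0e+08
fd = 1.0209941e+06 Hz

1.0210e+06 Hz


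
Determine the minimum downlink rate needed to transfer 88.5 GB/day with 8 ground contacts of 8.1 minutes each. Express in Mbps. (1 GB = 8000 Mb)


total contact time = 8 * 8.1 * 60 = 3888.0000 s
data = 88.5 GB = 708000.0000 Mb
rate = 708000.0000 / 3888.0000 = 182.0988 Mbps

182.0988 Mbps


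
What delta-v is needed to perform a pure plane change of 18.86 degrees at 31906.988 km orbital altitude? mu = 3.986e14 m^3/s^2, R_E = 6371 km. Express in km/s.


r = 38277.9880 km = 3.8277988e+07 m
V = sqrt(mu/r) = 3226.9638 m/s
di = 18.86 deg = 0.3291691 rad
dV = 2*V*sin(di/2) = 2*3226.9638*sin(0.1645845)
dV = 1057.4277 m/s = 1.0574 km/s

1.0574 km/s


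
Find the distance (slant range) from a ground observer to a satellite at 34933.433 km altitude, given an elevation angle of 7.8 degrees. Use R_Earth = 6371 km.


h = 34933.433 km, el = 7.8 deg
d = -R_E*sin(el) + sqrt((R_E*sin(el))^2 + 2*R_E*h + h^2)
d = -6371.0000*sin(0.1361357) + sqrt((6371.0000*0.1357156)^2 + 2*6371.0000*34933.433 + 34933.433^2)
d = 39954.6426 km

39954.6426 km


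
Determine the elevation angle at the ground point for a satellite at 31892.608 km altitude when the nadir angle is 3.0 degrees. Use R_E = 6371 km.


r = R_E + alt = 38263.6080 km
Law of sines in the satellite / Earth-center / ground-point triangle:
  sin(nadir)/R_E = sin(90 + el)/r  =>  cos(el) = (r/R_E)*sin(nadir)
cos(el) = (38263.6080 / 6371.0000) * sin(3.0 deg) = 0.3143247
el = arccos(0.3143247) = 71.6800 deg
(Earth-central angle = 90 - nadir - el = 15.3200 deg)

71.6800 degrees


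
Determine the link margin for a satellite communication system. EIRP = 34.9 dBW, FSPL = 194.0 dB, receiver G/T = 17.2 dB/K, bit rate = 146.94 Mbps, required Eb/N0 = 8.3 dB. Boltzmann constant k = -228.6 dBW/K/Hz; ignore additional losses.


C/N0 = EIRP - FSPL + G/T - k = 34.9 - 194.0 + 17.2 - (-228.6)
C/N0 = 86.7000 dB-Hz
R_b = 146.94 Mbps = 1.4694e+08 bps -> 10*log10(R_b) = 81.6714 dB-Hz
Eb/N0 = C/N0 - 10*log10(R_b) = 86.7000 - 81.6714 = 5.0286 dB
Margin = Eb/N0 - Eb/N0_req = 5.0286 - 8.3 = -3.2714 dB (negative margin: link does not close)

-3.2714 dB


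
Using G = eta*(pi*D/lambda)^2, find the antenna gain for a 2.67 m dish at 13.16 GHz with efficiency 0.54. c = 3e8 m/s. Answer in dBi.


lambda = c/f = 3e8 / 1.316e+10 = 0.02279635 m
G = eta*(pi*D/lambda)^2 = 0.54*(pi*2.67/0.02279635)^2
G = 73111.4331 (linear)
G = 10*log10(73111.4331) = 48.6399 dBi

48.6399 dBi


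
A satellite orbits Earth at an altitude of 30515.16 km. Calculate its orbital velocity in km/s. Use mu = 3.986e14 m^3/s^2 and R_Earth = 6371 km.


r = R_E + alt = 6371.0 + 30515.16 = 36886.1600 km = 3.688616e+07 m
v = sqrt(mu/r) = sqrt(3.986e14 / 3.688616e+07) = 3287.2817 m/s = 3.2873 km/s

3.2873 km/s


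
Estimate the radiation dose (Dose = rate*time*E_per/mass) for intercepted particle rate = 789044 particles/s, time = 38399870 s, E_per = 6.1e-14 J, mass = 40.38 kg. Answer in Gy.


Total energy deposited = rate * time * E_per
  = 789044 * 38399870 * 6.1e-14 = 1.8483 J
Dose = E_total / mass = 1.8483 / 40.38
Dose = 0.04577143 Gy

0.0458 Gy


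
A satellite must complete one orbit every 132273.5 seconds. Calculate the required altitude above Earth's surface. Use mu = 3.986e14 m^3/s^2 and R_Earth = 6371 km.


T = 132273.5 s
r = (mu*T^2/(4*pi^2))^(1/3) = (3.986e14 * 132273.5^2 / (4*pi^2))^(1/3)
r = 5.6110105e+07 m = 56110.1052 km
alt = r - R_E = 56110.1052 - 6371 = 49739.1052 km

49739.1052 km


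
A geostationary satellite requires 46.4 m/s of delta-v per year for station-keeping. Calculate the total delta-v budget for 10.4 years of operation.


dV = rate * years = 46.4 * 10.4
dV = 482.5600 m/s

482.5600 m/s


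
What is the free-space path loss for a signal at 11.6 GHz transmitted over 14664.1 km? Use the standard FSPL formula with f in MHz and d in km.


f = 11.6 GHz = 11600.0000 MHz
d = 14664.1 km
FSPL = 32.44 + 20*log10(11600.0000) + 20*log10(14664.1)
FSPL = 32.44 + 81.2892 + 83.3251
FSPL = 197.0543 dB

197.0543 dB


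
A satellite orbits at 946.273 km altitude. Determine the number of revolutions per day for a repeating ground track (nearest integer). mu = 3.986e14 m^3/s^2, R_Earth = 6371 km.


r = 7.317273e+06 m
T = 2*pi*sqrt(r^3/mu) = 6229.2406 s = 103.8207 min
revs/day = 1440 / 103.8207 = 13.8701
Rounded: 14 revolutions per day

14 revolutions per day


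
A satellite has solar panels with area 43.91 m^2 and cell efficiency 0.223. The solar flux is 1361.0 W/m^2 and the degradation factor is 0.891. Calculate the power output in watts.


P = area * eta * S * degradation
P = 43.91 * 0.223 * 1361.0 * 0.891
P = 11874.1937 W

11874.1937 W


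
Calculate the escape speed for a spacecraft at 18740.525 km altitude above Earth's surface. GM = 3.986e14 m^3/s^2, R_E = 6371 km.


r = 6371.0 + 18740.525 = 25111.5250 km = 2.5111525e+07 m
v_esc = sqrt(2*mu/r) = sqrt(2*3.986e14 / 2.5111525e+07)
v_esc = 5634.3925 m/s = 5.6344 km/s

5.6344 km/s


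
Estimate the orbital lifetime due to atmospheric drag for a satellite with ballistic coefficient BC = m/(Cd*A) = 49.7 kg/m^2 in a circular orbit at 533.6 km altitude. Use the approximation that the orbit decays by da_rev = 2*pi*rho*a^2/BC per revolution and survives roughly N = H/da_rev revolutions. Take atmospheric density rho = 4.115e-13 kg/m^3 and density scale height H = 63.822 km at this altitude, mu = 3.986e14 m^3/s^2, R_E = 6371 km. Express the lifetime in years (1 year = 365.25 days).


a = R_E + alt = 6904.6000 km = 6.9046e+06 m
da_rev = 2*pi*rho*a^2/BC = 2*pi*4.115e-13*(6.9046e+06)^2/49.7 = 2.480107 m per revolution
N = H/da_rev = 63822.0000 m / 2.480107 m = 25733.5702 revolutions
P = 2*pi*sqrt(a^3/mu) = 5709.7752 s
lifetime = N*P = 25733.5702 * 5709.7752 = 1.469329e+08 s = 1700.6123 days
years = 1700.6123 / 365.25 = 4.6560 years

4.6560 years


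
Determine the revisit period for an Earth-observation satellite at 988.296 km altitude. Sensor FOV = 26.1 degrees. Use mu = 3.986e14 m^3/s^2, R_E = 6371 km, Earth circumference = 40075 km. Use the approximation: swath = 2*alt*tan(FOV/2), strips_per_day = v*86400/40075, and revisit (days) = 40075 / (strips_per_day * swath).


swath = 2*988.296*tan(0.2277655) = 458.1494 km
v = sqrt(mu/r) = 7359.5373 m/s = 7.3595 km/s
strips/day = v*86400/40075 = 7.3595*86400/40075 = 15.8669
coverage/day = strips * swath = 15.8669 * 458.1494 = 7269.3883 km
revisit = 40075 / 7269.3883 = 5.5128 days

5.5128 days


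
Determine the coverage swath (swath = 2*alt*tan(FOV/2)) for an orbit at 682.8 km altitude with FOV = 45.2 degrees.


FOV = 45.2 deg = 0.7888888 rad
swath = 2 * alt * tan(FOV/2) = 2 * 682.8 * tan(0.3944444)
swath = 2 * 682.8 * 0.4162598
swath = 568.4444 km

568.4444 km


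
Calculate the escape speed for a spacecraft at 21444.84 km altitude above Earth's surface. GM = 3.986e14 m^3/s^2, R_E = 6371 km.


r = 6371.0 + 21444.84 = 27815.8400 km = 2.781584e+07 m
v_esc = sqrt(2*mu/r) = sqrt(2*3.986e14 / 2.781584e+07)
v_esc = 5353.4969 m/s = 5.3535 km/s

5.3535 km/s


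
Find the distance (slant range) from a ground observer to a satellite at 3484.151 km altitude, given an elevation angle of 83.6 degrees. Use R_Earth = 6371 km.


h = 3484.151 km, el = 83.6 deg
d = -R_E*sin(el) + sqrt((R_E*sin(el))^2 + 2*R_E*h + h^2)
d = -6371.0000*sin(1.4591) + sqrt((6371.0000*0.9937679)^2 + 2*6371.0000*3484.151 + 3484.151^2)
d = 3498.2347 km

3498.2347 km


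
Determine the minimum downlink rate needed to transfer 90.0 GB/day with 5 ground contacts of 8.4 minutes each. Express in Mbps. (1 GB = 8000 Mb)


total contact time = 5 * 8.4 * 60 = 2520.0000 s
data = 90.0 GB = 720000.0000 Mb
rate = 720000.0000 / 2520.0000 = 285.7143 Mbps

285.7143 Mbps


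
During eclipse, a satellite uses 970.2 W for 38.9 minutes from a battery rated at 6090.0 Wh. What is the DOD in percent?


E_used = P * t / 60 = 970.2 * 38.9 / 60 = 629.0130 Wh
DOD = E_used / E_total * 100 = 629.0130 / 6090.0 * 100
DOD = 10.3286 %

10.3286 %


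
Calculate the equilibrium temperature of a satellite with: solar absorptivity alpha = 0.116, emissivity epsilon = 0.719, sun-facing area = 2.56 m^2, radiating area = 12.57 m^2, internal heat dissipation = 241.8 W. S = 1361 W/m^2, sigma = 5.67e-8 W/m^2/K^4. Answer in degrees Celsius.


Numerator = alpha*S*A_sun + Q_int = 0.116*1361*2.56 + 241.8 = 645.9626 W
Denominator = eps*sigma*A_rad = 0.719*5.67e-8*12.57 = 5.1244496e-07 W/K^4
T^4 = 1.2605501e+09 K^4
T = 188.4257 K = -84.7243 C

-84.7243 degrees Celsius


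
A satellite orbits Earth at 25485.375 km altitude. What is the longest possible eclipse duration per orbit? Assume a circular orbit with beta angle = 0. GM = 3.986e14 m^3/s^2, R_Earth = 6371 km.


r = 31856.3750 km
T = 943.0930 min
Eclipse fraction = arcsin(R_E/r)/pi = arcsin(6371.0000/31856.3750)/pi
= arcsin(0.1999914)/pi = 0.06409141
Eclipse duration = 0.06409141 * 943.0930 = 60.4442 min

60.4442 minutes


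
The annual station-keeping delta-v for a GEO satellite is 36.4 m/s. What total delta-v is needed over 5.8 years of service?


dV = rate * years = 36.4 * 5.8
dV = 211.1200 m/s

211.1200 m/s


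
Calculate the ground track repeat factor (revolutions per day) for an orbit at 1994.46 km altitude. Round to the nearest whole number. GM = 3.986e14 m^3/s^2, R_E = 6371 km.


r = 8.36546e+06 m
T = 2*pi*sqrt(r^3/mu) = 7614.5801 s = 126.9097 min
revs/day = 1440 / 126.9097 = 11.3467
Rounded: 11 revolutions per day

11 revolutions per day


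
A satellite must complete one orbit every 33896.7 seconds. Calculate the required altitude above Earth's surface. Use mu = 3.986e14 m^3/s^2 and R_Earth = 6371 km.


T = 33896.7 s
r = (mu*T^2/(4*pi^2))^(1/3) = (3.986e14 * 33896.7^2 / (4*pi^2))^(1/3)
r = 2.2637622e+07 m = 22637.6217 km
alt = r - R_E = 22637.6217 - 6371 = 16266.6217 km

16266.6217 km


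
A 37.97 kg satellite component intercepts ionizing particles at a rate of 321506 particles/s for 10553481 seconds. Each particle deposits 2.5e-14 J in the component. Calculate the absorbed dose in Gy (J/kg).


Total energy deposited = rate * time * E_per
  = 321506 * 10553481 * 2.5e-14 = 0.08482519 J
Dose = E_total / mass = 0.08482519 / 37.97
Dose = 0.002234005 Gy

0.0022 Gy


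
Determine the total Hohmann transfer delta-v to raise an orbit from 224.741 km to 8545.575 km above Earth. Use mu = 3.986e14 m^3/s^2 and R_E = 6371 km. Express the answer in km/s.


r1 = 6595.7410 km = 6.595741e+06 m
r2 = 14916.5750 km = 1.4916575e+07 m
dv1 = sqrt(mu/r1)*(sqrt(2*r2/(r1+r2)) - 1) = 1380.8103 m/s
dv2 = sqrt(mu/r2)*(1 - sqrt(2*r1/(r1+r2))) = 1121.3579 m/s
total dv = |dv1| + |dv2| = 1380.8103 + 1121.3579 = 2502.1681 m/s = 2.5022 km/s

2.5022 km/s


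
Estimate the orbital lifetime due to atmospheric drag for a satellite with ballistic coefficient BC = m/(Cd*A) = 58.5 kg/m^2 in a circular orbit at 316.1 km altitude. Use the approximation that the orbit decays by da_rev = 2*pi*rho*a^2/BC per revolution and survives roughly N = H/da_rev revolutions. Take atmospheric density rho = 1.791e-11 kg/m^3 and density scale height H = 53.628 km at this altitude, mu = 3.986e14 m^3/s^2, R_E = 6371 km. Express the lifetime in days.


a = R_E + alt = 6687.1000 km = 6.6871e+06 m
da_rev = 2*pi*rho*a^2/BC = 2*pi*1.791e-11*(6.6871e+06)^2/58.5 = 86.019165 m per revolution
N = H/da_rev = 53628.0000 m / 86.019165 m = 623.4425 revolutions
P = 2*pi*sqrt(a^3/mu) = 5442.1179 s
lifetime = N*P = 623.4425 * 5442.1179 = 3.3928474e+06 s = 39.2691 days

39.2691 days


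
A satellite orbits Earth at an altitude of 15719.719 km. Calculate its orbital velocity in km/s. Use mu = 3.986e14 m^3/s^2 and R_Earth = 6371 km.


r = R_E + alt = 6371.0 + 15719.719 = 22090.7190 km = 2.2090719e+07 m
v = sqrt(mu/r) = sqrt(3.986e14 / 2.2090719e+07) = 4247.7967 m/s = 4.2478 km/s

4.2478 km/s


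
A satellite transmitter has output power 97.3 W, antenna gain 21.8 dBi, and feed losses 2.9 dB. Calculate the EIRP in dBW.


Pt = 97.3 W = 19.8811 dBW
EIRP = Pt_dBW + Gt - losses = 19.8811 + 21.8 - 2.9 = 38.7811 dBW

38.7811 dBW


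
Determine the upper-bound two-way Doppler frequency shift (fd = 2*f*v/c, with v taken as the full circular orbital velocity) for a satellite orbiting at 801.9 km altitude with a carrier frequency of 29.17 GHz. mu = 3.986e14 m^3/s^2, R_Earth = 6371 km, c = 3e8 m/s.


r = 7.1729e+06 m
v = sqrt(mu/r) = 7454.5470 m/s (worst-case radial velocity)
f = 29.17 GHz = 2.917e+10 Hz
fd = 2*f*v/c = 2*2.917e+10*7454.5470/3.0e+08
fd = 1.4496609e+06 Hz

1.4497e+06 Hz


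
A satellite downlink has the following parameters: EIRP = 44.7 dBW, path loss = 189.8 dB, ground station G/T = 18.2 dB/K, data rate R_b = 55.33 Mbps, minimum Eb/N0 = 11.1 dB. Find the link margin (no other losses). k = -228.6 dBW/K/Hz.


C/N0 = EIRP - FSPL + G/T - k = 44.7 - 189.8 + 18.2 - (-228.6)
C/N0 = 101.7000 dB-Hz
R_b = 55.33 Mbps = 5.533e+07 bps -> 10*log10(R_b) = 77.4296 dB-Hz
Eb/N0 = C/N0 - 10*log10(R_b) = 101.7000 - 77.4296 = 24.2704 dB
Margin = Eb/N0 - Eb/N0_req = 24.2704 - 11.1 = 13.1704 dB (link closes)

13.1704 dB


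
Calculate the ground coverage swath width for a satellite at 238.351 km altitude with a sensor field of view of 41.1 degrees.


FOV = 41.1 deg = 0.7173303 rad
swath = 2 * alt * tan(FOV/2) = 2 * 238.351 * tan(0.3586652)
swath = 2 * 238.351 * 0.3748797
swath = 178.7059 km

178.7059 km


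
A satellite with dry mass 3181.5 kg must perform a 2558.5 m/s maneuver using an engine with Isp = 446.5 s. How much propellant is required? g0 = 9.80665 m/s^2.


ve = Isp * g0 = 446.5 * 9.80665 = 4378.669225 m/s
mass ratio = exp(dv/ve) = exp(2558.5/4378.669225) = 1.79375278
m_prop = m_dry * (mr - 1) = 3181.5 * (1.79375278 - 1)
m_prop = 2525.3245 kg

2525.3245 kg


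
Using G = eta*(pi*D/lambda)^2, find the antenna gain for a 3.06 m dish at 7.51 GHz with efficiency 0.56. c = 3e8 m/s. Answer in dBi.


lambda = c/f = 3e8 / 7.51e+09 = 0.03994674 m
G = eta*(pi*D/lambda)^2 = 0.56*(pi*3.06/0.03994674)^2
G = 32431.5712 (linear)
G = 10*log10(32431.5712) = 45.1097 dBi

45.1097 dBi


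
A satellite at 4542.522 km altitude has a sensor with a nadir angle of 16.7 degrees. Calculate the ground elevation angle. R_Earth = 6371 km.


r = R_E + alt = 10913.5220 km
Law of sines in the satellite / Earth-center / ground-point triangle:
  sin(nadir)/R_E = sin(90 + el)/r  =>  cos(el) = (r/R_E)*sin(nadir)
cos(el) = (10913.5220 / 6371.0000) * sin(16.7 deg) = 0.4922485
el = arccos(0.4922485) = 60.5115 deg
(Earth-central angle = 90 - nadir - el = 12.7885 deg)

60.5115 degrees


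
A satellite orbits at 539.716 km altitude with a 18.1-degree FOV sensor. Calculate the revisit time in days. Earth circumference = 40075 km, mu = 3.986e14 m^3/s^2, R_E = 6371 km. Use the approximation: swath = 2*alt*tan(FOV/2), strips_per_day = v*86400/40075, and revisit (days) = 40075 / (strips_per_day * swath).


swath = 2*539.716*tan(0.1579523) = 171.9310 km
v = sqrt(mu/r) = 7594.6388 m/s = 7.5946 km/s
strips/day = v*86400/40075 = 7.5946*86400/40075 = 16.3737
coverage/day = strips * swath = 16.3737 * 171.9310 = 2815.1496 km
revisit = 40075 / 2815.1496 = 14.2355 days

14.2355 days


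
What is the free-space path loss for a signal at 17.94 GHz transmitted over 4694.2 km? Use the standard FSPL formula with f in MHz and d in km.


f = 17.94 GHz = 17940.0000 MHz
d = 4694.2 km
FSPL = 32.44 + 20*log10(17940.0000) + 20*log10(4694.2)
FSPL = 32.44 + 85.0764 + 73.4312
FSPL = 190.9477 dB

190.9477 dB


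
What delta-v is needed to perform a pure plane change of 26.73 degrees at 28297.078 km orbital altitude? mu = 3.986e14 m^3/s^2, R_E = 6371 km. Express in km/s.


r = 34668.0780 km = 3.4668078e+07 m
V = sqrt(mu/r) = 3390.8124 m/s
di = 26.73 deg = 0.4665265 rad
dV = 2*V*sin(di/2) = 2*3390.8124*sin(0.2332633)
dV = 1567.5972 m/s = 1.5676 km/s

1.5676 km/s


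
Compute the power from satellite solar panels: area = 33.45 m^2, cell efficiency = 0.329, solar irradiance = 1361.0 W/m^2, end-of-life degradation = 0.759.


P = area * eta * S * degradation
P = 33.45 * 0.329 * 1361.0 * 0.759
P = 11368.2056 W

11368.2056 W


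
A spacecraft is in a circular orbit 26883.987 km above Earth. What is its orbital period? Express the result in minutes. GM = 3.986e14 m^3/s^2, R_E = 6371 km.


r = 33254.9870 km = 3.3254987e+07 m
T = 2*pi*sqrt(r^3/mu) = 2*pi*sqrt(3.6776496e+22 / 3.986e14)
T = 60352.6570 s = 1005.8776 min

1005.8776 minutes


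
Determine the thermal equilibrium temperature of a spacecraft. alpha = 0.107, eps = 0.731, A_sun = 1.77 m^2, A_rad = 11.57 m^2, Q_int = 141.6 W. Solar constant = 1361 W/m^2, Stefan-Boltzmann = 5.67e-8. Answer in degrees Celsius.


Numerator = alpha*S*A_sun + Q_int = 0.107*1361*1.77 + 141.6 = 399.3598 W
Denominator = eps*sigma*A_rad = 0.731*5.67e-8*11.57 = 4.7954989e-07 W/K^4
T^4 = 8.3278049e+08 K^4
T = 169.8762 K = -103.2738 C

-103.2738 degrees Celsius


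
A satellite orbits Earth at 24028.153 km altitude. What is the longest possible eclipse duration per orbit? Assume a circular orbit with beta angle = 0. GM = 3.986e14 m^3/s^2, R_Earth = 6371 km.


r = 30399.1530 km
T = 879.1282 min
Eclipse fraction = arcsin(R_E/r)/pi = arcsin(6371.0000/30399.1530)/pi
= arcsin(0.2095782)/pi = 0.06720908
Eclipse duration = 0.06720908 * 879.1282 = 59.0854 min

59.0854 minutes


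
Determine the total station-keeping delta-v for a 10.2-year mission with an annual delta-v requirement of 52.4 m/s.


dV = rate * years = 52.4 * 10.2
dV = 534.4800 m/s

534.4800 m/s


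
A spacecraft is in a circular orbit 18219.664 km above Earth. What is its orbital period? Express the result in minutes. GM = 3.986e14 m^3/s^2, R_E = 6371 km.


r = 24590.6640 km = 2.4590664e+07 m
T = 2*pi*sqrt(r^3/mu) = 2*pi*sqrt(1.4869993e+22 / 3.986e14)
T = 38376.6097 s = 639.6102 min

639.6102 minutes


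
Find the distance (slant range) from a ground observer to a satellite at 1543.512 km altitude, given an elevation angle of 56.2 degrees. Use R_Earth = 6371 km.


h = 1543.512 km, el = 56.2 deg
d = -R_E*sin(el) + sqrt((R_E*sin(el))^2 + 2*R_E*h + h^2)
d = -6371.0000*sin(0.980875) + sqrt((6371.0000*0.8309845)^2 + 2*6371.0000*1543.512 + 1543.512^2)
d = 1782.4097 km

1782.4097 km


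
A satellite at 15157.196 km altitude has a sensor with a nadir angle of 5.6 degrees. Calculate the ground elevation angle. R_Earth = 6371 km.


r = R_E + alt = 21528.1960 km
Law of sines in the satellite / Earth-center / ground-point triangle:
  sin(nadir)/R_E = sin(90 + el)/r  =>  cos(el) = (r/R_E)*sin(nadir)
cos(el) = (21528.1960 / 6371.0000) * sin(5.6 deg) = 0.3297416
el = arccos(0.3297416) = 70.7469 deg
(Earth-central angle = 90 - nadir - el = 13.6531 deg)

70.7469 degrees


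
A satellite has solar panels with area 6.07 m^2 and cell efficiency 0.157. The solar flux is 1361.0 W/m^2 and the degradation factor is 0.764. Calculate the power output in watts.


P = area * eta * S * degradation
P = 6.07 * 0.157 * 1361.0 * 0.764
P = 990.9228 W

990.9228 W


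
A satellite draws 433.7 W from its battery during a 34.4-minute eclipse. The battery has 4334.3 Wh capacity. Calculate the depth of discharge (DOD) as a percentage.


E_used = P * t / 60 = 433.7 * 34.4 / 60 = 248.6547 Wh
DOD = E_used / E_total * 100 = 248.6547 / 4334.3 * 100
DOD = 5.7369 %

5.7369 %


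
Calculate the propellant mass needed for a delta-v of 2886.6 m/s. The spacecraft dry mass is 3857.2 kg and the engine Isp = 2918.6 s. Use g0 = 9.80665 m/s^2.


ve = Isp * g0 = 2918.6 * 9.80665 = 28621.688690 m/s
mass ratio = exp(dv/ve) = exp(2886.6/28621.688690) = 1.10611468
m_prop = m_dry * (mr - 1) = 3857.2 * (1.10611468 - 1)
m_prop = 409.3055 kg

409.3055 kg


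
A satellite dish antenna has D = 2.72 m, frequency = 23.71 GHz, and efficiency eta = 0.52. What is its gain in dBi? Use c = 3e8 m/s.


lambda = c/f = 3e8 / 2.371e+10 = 0.01265289 m
G = eta*(pi*D/lambda)^2 = 0.52*(pi*2.72/0.01265289)^2
G = 237170.9513 (linear)
G = 10*log10(237170.9513) = 53.7506 dBi

53.7506 dBi


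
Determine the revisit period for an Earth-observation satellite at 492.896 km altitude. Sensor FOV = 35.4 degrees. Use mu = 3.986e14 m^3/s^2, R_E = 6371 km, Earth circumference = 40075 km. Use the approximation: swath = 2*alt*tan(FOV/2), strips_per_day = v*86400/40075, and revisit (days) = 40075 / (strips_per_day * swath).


swath = 2*492.896*tan(0.3089233) = 314.6064 km
v = sqrt(mu/r) = 7620.4971 m/s = 7.6205 km/s
strips/day = v*86400/40075 = 7.6205*86400/40075 = 16.4295
coverage/day = strips * swath = 16.4295 * 314.6064 = 5168.8152 km
revisit = 40075 / 5168.8152 = 7.7532 days

7.7532 days


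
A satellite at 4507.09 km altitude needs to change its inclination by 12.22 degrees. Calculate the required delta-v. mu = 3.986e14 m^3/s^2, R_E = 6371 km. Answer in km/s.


r = 10878.0900 km = 1.087809e+07 m
V = sqrt(mu/r) = 6053.3017 m/s
di = 12.22 deg = 0.2132792 rad
dV = 2*V*sin(di/2) = 2*6053.3017*sin(0.1066396)
dV = 1288.5980 m/s = 1.2886 km/s

1.2886 km/s


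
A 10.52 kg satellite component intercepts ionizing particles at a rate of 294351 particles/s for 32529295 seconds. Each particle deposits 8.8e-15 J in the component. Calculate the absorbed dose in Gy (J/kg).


Total energy deposited = rate * time * E_per
  = 294351 * 32529295 * 8.8e-15 = 0.08426027 J
Dose = E_total / mass = 0.08426027 / 10.52
Dose = 0.008009531 Gy

0.0080 Gy


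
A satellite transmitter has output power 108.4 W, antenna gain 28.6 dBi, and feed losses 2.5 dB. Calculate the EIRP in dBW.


Pt = 108.4 W = 20.3503 dBW
EIRP = Pt_dBW + Gt - losses = 20.3503 + 28.6 - 2.5 = 46.4503 dBW

46.4503 dBW


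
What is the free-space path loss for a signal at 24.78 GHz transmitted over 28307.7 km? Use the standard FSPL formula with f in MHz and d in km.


f = 24.78 GHz = 24780.0000 MHz
d = 28307.7 km
FSPL = 32.44 + 20*log10(24780.0000) + 20*log10(28307.7)
FSPL = 32.44 + 87.8820 + 89.0381
FSPL = 209.3601 dB

209.3601 dB


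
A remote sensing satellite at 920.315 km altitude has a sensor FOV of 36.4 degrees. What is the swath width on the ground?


FOV = 36.4 deg = 0.6352998 rad
swath = 2 * alt * tan(FOV/2) = 2 * 920.315 * tan(0.3176499)
swath = 2 * 920.315 * 0.3287833
swath = 605.1684 km

605.1684 km


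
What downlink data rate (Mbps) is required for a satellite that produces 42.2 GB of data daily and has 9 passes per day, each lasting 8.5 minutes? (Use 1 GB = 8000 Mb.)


total contact time = 9 * 8.5 * 60 = 4590.0000 s
data = 42.2 GB = 337600.0000 Mb
rate = 337600.0000 / 4590.0000 = 73.5512 Mbps

73.5512 Mbps


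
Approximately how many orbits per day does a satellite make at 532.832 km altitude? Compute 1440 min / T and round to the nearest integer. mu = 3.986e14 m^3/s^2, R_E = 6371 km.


r = 6.903832e+06 m
T = 2*pi*sqrt(r^3/mu) = 5708.8225 s = 95.1470 min
revs/day = 1440 / 95.1470 = 15.1345
Rounded: 15 revolutions per day

15 revolutions per day


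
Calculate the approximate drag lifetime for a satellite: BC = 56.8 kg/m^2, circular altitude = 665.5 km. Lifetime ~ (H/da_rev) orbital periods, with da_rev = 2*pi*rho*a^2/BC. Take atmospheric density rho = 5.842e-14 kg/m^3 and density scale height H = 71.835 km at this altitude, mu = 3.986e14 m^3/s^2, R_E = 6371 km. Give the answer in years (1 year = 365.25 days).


a = R_E + alt = 7036.5000 km = 7.0365e+06 m
da_rev = 2*pi*rho*a^2/BC = 2*pi*5.842e-14*(7.0365e+06)^2/56.8 = 0.319967943 m per revolution
N = H/da_rev = 71835.0000 m / 0.319967943 m = 224506.8657 revolutions
P = 2*pi*sqrt(a^3/mu) = 5874.1666 s
lifetime = N*P = 224506.8657 * 5874.1666 = 1.3187907e+09 s = 15263.7816 days
years = 15263.7816 / 365.25 = 41.7900 years

41.7900 years


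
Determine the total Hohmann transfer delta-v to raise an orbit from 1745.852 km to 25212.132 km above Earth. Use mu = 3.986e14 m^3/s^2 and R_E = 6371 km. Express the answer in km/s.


r1 = 8116.8520 km = 8.116852e+06 m
r2 = 31583.1320 km = 3.1583132e+07 m
dv1 = sqrt(mu/r1)*(sqrt(2*r2/(r1+r2)) - 1) = 1831.7001 m/s
dv2 = sqrt(mu/r2)*(1 - sqrt(2*r1/(r1+r2))) = 1280.8375 m/s
total dv = |dv1| + |dv2| = 1831.7001 + 1280.8375 = 3112.5376 m/s = 3.1125 km/s

3.1125 km/s


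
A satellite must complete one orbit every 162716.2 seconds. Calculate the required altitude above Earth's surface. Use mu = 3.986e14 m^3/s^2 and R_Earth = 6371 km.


T = 162716.2 s
r = (mu*T^2/(4*pi^2))^(1/3) = (3.986e14 * 162716.2^2 / (4*pi^2))^(1/3)
r = 6.4418862e+07 m = 64418.8620 km
alt = r - R_E = 64418.8620 - 6371 = 58047.8620 km

58047.8620 km


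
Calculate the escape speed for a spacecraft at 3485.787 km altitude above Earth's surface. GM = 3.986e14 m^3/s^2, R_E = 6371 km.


r = 6371.0 + 3485.787 = 9856.7870 km = 9.856787e+06 m
v_esc = sqrt(2*mu/r) = sqrt(2*3.986e14 / 9.856787e+06)
v_esc = 8993.2354 m/s = 8.9932 km/s

8.9932 km/s


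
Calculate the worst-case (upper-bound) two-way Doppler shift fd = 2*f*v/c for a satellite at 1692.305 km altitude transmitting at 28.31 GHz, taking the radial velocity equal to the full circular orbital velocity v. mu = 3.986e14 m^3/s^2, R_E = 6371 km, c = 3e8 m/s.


r = 8.063305e+06 m
v = sqrt(mu/r) = 7030.9191 m/s (worst-case radial velocity)
f = 28.31 GHz = 2.831e+10 Hz
fd = 2*f*v/c = 2*2.831e+10*7030.9191/3.0e+08
fd = 1.3269688e+06 Hz

1.3270e+06 Hz


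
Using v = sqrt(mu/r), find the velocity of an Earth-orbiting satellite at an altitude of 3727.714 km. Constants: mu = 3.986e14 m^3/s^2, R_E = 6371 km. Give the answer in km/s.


r = R_E + alt = 6371.0 + 3727.714 = 10098.7140 km = 1.0098714e+07 m
v = sqrt(mu/r) = sqrt(3.986e14 / 1.0098714e+07) = 6282.5450 m/s = 6.2825 km/s

6.2825 km/s


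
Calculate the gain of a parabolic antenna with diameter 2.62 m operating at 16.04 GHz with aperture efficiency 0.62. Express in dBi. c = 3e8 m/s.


lambda = c/f = 3e8 / 1.604e+10 = 0.01870324 m
G = eta*(pi*D/lambda)^2 = 0.62*(pi*2.62/0.01870324)^2
G = 120077.1125 (linear)
G = 10*log10(120077.1125) = 50.7946 dBi

50.7946 dBi


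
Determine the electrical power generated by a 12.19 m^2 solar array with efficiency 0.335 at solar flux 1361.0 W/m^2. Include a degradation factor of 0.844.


P = area * eta * S * degradation
P = 12.19 * 0.335 * 1361.0 * 0.844
P = 4690.8234 W

4690.8234 W


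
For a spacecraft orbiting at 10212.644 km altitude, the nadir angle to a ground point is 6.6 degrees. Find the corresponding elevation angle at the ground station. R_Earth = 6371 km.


r = R_E + alt = 16583.6440 km
Law of sines in the satellite / Earth-center / ground-point triangle:
  sin(nadir)/R_E = sin(90 + el)/r  =>  cos(el) = (r/R_E)*sin(nadir)
cos(el) = (16583.6440 / 6371.0000) * sin(6.6 deg) = 0.2991802
el = arccos(0.2991802) = 72.5916 deg
(Earth-central angle = 90 - nadir - el = 10.8084 deg)

72.5916 degrees


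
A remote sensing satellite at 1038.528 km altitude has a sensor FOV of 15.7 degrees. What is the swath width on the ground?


FOV = 15.7 deg = 0.2740167 rad
swath = 2 * alt * tan(FOV/2) = 2 * 1038.528 * tan(0.1370083)
swath = 2 * 1038.528 * 0.1378721
swath = 286.3681 km

286.3681 km


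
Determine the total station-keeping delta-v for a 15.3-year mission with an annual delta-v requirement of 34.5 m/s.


dV = rate * years = 34.5 * 15.3
dV = 527.8500 m/s

527.8500 m/s


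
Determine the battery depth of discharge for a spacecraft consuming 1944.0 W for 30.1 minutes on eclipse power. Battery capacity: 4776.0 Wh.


E_used = P * t / 60 = 1944.0 * 30.1 / 60 = 975.2400 Wh
DOD = E_used / E_total * 100 = 975.2400 / 4776.0 * 100
DOD = 20.4196 %

20.4196 %


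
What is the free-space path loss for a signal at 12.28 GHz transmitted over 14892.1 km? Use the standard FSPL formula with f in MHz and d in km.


f = 12.28 GHz = 12280.0000 MHz
d = 14892.1 km
FSPL = 32.44 + 20*log10(12280.0000) + 20*log10(14892.1)
FSPL = 32.44 + 81.7840 + 83.4591
FSPL = 197.6831 dB

197.6831 dB


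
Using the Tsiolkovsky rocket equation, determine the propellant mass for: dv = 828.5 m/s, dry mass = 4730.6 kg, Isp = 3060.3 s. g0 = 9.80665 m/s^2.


ve = Isp * g0 = 3060.3 * 9.80665 = 30011.290995 m/s
mass ratio = exp(dv/ve) = exp(828.5/30011.290995) = 1.02799086
m_prop = m_dry * (mr - 1) = 4730.6 * (1.02799086 - 1)
m_prop = 132.4136 kg

132.4136 kg


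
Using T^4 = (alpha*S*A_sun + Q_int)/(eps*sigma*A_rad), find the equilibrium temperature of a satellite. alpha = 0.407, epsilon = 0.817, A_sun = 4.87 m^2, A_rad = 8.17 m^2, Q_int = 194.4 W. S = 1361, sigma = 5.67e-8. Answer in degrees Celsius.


Numerator = alpha*S*A_sun + Q_int = 0.407*1361*4.87 + 194.4 = 2892.0245 W
Denominator = eps*sigma*A_rad = 0.817*5.67e-8*8.17 = 3.7846626e-07 W/K^4
T^4 = 7.6414327e+09 K^4
T = 295.6608 K = 22.5108 C

22.5108 degrees Celsius


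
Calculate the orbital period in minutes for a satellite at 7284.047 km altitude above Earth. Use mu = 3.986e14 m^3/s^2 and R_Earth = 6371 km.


r = 13655.0470 km = 1.3655047e+07 m
T = 2*pi*sqrt(r^3/mu) = 2*pi*sqrt(2.5461243e+21 / 3.986e14)
T = 15880.0191 s = 264.6670 min

264.6670 minutes


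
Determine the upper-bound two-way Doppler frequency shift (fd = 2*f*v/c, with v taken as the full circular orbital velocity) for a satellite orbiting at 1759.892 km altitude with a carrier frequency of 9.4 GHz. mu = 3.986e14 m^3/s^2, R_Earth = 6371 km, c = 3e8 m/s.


r = 8.130892e+06 m
v = sqrt(mu/r) = 7001.6364 m/s (worst-case radial velocity)
f = 9.4 GHz = 9.4e+09 Hz
fd = 2*f*v/c = 2*9.4e+09*7001.6364/3.0e+08
fd = 438769.2115 Hz

438769.2115 Hz


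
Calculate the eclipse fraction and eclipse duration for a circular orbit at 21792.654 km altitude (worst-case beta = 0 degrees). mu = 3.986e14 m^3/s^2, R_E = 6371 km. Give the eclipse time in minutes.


r = 28163.6540 km
T = 783.9592 min
Eclipse fraction = arcsin(R_E/r)/pi = arcsin(6371.0000/28163.6540)/pi
= arcsin(0.2262135)/pi = 0.07263472
Eclipse duration = 0.07263472 * 783.9592 = 56.9427 min

56.9427 minutes


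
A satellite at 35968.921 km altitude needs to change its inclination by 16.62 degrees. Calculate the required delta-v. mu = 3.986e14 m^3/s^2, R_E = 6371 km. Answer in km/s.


r = 42339.9210 km = 4.2339921e+07 m
V = sqrt(mu/r) = 3068.2704 m/s
di = 16.62 deg = 0.2900737 rad
dV = 2*V*sin(di/2) = 2*3068.2704*sin(0.1450369)
dV = 886.9075 m/s = 0.8869075 km/s

0.8869 km/s


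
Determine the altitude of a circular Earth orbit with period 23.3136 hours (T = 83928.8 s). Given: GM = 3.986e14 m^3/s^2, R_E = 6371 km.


T = 83928.8 s
r = (mu*T^2/(4*pi^2))^(1/3) = (3.986e14 * 83928.8^2 / (4*pi^2))^(1/3)
r = 4.1431742e+07 m = 41431.7421 km
alt = r - R_E = 41431.7421 - 6371 = 35060.7421 km

35060.7421 km


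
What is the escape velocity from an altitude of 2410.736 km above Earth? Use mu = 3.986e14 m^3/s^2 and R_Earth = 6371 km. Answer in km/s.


r = 6371.0 + 2410.736 = 8781.7360 km = 8.781736e+06 m
v_esc = sqrt(2*mu/r) = sqrt(2*3.986e14 / 8.781736e+06)
v_esc = 9527.8181 m/s = 9.5278 km/s

9.5278 km/s


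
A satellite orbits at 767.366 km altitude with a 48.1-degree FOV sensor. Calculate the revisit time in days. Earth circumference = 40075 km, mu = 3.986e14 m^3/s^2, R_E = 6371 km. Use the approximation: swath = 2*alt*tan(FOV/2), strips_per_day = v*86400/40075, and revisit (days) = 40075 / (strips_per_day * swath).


swath = 2*767.366*tan(0.4197517) = 684.9121 km
v = sqrt(mu/r) = 7472.5571 m/s = 7.4726 km/s
strips/day = v*86400/40075 = 7.4726*86400/40075 = 16.1105
coverage/day = strips * swath = 16.1105 * 684.9121 = 11034.2879 km
revisit = 40075 / 11034.2879 = 3.6319 days

3.6319 days


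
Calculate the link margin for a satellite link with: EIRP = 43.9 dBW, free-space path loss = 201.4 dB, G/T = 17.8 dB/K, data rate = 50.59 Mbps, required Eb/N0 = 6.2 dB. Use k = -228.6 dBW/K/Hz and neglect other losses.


C/N0 = EIRP - FSPL + G/T - k = 43.9 - 201.4 + 17.8 - (-228.6)
C/N0 = 88.9000 dB-Hz
R_b = 50.59 Mbps = 5.059e+07 bps -> 10*log10(R_b) = 77.0406 dB-Hz
Eb/N0 = C/N0 - 10*log10(R_b) = 88.9000 - 77.0406 = 11.8594 dB
Margin = Eb/N0 - Eb/N0_req = 11.8594 - 6.2 = 5.6594 dB (link closes)

5.6594 dB


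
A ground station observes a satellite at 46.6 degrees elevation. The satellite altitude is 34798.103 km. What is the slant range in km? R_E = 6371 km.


h = 34798.103 km, el = 46.6 deg
d = -R_E*sin(el) + sqrt((R_E*sin(el))^2 + 2*R_E*h + h^2)
d = -6371.0000*sin(0.8133234) + sqrt((6371.0000*0.7265747)^2 + 2*6371.0000*34798.103 + 34798.103^2)
d = 36306.7120 km

36306.7120 km


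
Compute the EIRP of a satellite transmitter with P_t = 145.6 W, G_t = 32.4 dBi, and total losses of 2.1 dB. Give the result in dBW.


Pt = 145.6 W = 21.6316 dBW
EIRP = Pt_dBW + Gt - losses = 21.6316 + 32.4 - 2.1 = 51.9316 dBW

51.9316 dBW


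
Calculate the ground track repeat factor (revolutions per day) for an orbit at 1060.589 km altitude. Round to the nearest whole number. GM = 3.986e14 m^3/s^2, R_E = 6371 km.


r = 7.431589e+06 m
T = 2*pi*sqrt(r^3/mu) = 6375.7862 s = 106.2631 min
revs/day = 1440 / 106.2631 = 13.5513
Rounded: 14 revolutions per day

14 revolutions per day


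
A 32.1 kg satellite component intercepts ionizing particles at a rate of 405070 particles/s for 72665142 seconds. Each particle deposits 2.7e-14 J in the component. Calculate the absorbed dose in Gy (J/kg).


Total energy deposited = rate * time * E_per
  = 405070 * 72665142 * 2.7e-14 = 0.7947307 J
Dose = E_total / mass = 0.7947307 / 32.1
Dose = 0.02475796 Gy

0.0248 Gy


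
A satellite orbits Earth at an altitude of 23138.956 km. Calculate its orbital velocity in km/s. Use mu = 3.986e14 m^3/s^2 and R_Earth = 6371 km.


r = R_E + alt = 6371.0 + 23138.956 = 29509.9560 km = 2.9509956e+07 m
v = sqrt(mu/r) = sqrt(3.986e14 / 2.9509956e+07) = 3675.2287 m/s = 3.6752 km/s

3.6752 km/s


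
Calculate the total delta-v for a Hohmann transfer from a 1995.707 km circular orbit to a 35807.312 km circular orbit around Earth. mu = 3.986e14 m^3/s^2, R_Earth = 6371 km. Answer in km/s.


r1 = 8366.7070 km = 8.366707e+06 m
r2 = 42178.3120 km = 4.2178312e+07 m
dv1 = sqrt(mu/r1)*(sqrt(2*r2/(r1+r2)) - 1) = 2014.5957 m/s
dv2 = sqrt(mu/r2)*(1 - sqrt(2*r1/(r1+r2))) = 1305.3493 m/s
total dv = |dv1| + |dv2| = 2014.5957 + 1305.3493 = 3319.9451 m/s = 3.3199 km/s

3.3199 km/s


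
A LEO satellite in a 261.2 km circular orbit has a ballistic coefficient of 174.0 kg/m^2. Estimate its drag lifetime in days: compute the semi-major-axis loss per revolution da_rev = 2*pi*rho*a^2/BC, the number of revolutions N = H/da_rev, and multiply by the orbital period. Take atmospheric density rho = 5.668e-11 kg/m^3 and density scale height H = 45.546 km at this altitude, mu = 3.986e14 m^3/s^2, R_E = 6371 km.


a = R_E + alt = 6632.2000 km = 6.6322e+06 m
da_rev = 2*pi*rho*a^2/BC = 2*pi*5.668e-11*(6.6322e+06)^2/174.0 = 90.027604 m per revolution
N = H/da_rev = 45546.0000 m / 90.027604 m = 505.9115 revolutions
P = 2*pi*sqrt(a^3/mu) = 5375.2373 s
lifetime = N*P = 505.9115 * 5375.2373 = 2.7193944e+06 s = 31.4745 days

31.4745 days


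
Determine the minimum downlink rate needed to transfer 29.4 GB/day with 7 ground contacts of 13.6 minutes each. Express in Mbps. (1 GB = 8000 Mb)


total contact time = 7 * 13.6 * 60 = 5712.0000 s
data = 29.4 GB = 235200.0000 Mb
rate = 235200.0000 / 5712.0000 = 41.1765 Mbps

41.1765 Mbps


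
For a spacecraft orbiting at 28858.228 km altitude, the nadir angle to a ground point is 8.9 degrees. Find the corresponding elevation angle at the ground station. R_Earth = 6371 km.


r = R_E + alt = 35229.2280 km
Law of sines in the satellite / Earth-center / ground-point triangle:
  sin(nadir)/R_E = sin(90 + el)/r  =>  cos(el) = (r/R_E)*sin(nadir)
cos(el) = (35229.2280 / 6371.0000) * sin(8.9 deg) = 0.8554901
el = arccos(0.8554901) = 31.1861 deg
(Earth-central angle = 90 - nadir - el = 49.9139 deg)

31.1861 degrees


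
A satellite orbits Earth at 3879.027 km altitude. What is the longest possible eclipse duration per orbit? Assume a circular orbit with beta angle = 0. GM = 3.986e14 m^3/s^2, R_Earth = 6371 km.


r = 10250.0270 km
T = 172.1264 min
Eclipse fraction = arcsin(R_E/r)/pi = arcsin(6371.0000/10250.0270)/pi
= arcsin(0.6215593)/pi = 0.2135005
Eclipse duration = 0.2135005 * 172.1264 = 36.7491 min

36.7491 minutes


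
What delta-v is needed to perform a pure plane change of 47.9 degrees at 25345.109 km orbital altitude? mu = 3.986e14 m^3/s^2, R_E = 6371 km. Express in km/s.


r = 31716.1090 km = 3.1716109e+07 m
V = sqrt(mu/r) = 3545.1017 m/s
di = 47.9 deg = 0.8360127 rad
dV = 2*V*sin(di/2) = 2*3545.1017*sin(0.4180064)
dV = 2878.1920 m/s = 2.8782 km/s

2.8782 km/s


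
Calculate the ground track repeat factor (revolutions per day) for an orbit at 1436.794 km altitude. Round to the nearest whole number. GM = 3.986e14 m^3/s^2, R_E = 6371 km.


r = 7.807794e+06 m
T = 2*pi*sqrt(r^3/mu) = 6865.9991 s = 114.4333 min
revs/day = 1440 / 114.4333 = 12.5837
Rounded: 13 revolutions per day

13 revolutions per day


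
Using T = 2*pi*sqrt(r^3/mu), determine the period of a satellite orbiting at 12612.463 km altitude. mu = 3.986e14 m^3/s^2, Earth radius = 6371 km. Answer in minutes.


r = 18983.4630 km = 1.8983463e+07 m
T = 2*pi*sqrt(r^3/mu) = 2*pi*sqrt(6.841106e+21 / 3.986e14)
T = 26030.0128 s = 433.8335 min

433.8335 minutes
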